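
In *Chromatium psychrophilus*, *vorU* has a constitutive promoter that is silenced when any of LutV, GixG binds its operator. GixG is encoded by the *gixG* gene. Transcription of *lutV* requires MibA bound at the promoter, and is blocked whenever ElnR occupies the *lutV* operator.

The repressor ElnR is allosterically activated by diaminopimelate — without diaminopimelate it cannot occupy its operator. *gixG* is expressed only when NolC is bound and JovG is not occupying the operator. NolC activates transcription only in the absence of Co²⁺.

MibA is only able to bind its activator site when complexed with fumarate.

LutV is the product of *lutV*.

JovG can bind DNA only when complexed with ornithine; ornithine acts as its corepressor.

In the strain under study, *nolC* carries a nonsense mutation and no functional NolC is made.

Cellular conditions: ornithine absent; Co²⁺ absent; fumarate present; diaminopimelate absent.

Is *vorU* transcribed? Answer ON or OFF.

Diaminopimelate is absent, so ElnR is inactive.
Fumarate is present, so MibA is active.
No repressor is bound and MibA is active, so *lutV* is transcribed.
So LutV is produced and active.
Ornithine is absent, so JovG is inactive.
NolC is non-functional in this strain, so it has no effect.
Required activator NolC is absent, so *gixG* is not transcribed.
So GixG is not produced.
With repressor LutV bound, *vorU* is not transcribed.

OFF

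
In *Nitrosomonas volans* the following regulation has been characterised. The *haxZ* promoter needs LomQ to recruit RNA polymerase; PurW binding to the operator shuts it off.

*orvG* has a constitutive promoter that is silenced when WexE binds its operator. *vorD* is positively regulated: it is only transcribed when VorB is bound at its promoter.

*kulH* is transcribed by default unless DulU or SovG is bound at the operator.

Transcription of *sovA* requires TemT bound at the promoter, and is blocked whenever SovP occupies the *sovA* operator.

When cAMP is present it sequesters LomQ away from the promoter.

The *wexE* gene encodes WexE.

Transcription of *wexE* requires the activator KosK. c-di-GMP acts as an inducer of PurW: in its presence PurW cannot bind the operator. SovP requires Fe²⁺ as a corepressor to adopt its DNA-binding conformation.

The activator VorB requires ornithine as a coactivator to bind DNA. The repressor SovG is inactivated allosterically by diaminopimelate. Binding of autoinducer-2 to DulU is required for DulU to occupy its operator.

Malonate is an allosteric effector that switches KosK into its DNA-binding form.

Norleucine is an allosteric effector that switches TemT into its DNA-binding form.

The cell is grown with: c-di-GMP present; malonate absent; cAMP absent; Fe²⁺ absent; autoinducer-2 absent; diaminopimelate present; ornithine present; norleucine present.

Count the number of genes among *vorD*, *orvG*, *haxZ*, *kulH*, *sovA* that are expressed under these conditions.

5

Ornithine is present, so VorB is active.
No repressor is bound and VorB is active, so *vorD* is transcribed.
→ *vorD* is ON.
Malonate is absent, so KosK is inactive.
Required activator KosK is absent, so *wexE* is not transcribed.
So WexE is not produced.
With no repressor bound, *orvG* is transcribed.
→ *orvG* is ON.
c-di-GMP is present, so PurW is inactive.
cAMP is absent, so LomQ is active.
No repressor is bound and LomQ is active, so *haxZ* is transcribed.
→ *haxZ* is ON.
Autoinducer-2 is absent, so DulU is inactive.
Diaminopimelate is present, so SovG is inactive.
With no repressor bound, *kulH* is transcribed.
→ *kulH* is ON.
Fe²⁺ is absent, so SovP is inactive.
Norleucine is present, so TemT is active.
No repressor is bound and TemT is active, so *sovA* is transcribed.
→ *sovA* is ON.
5 of the 5 genes are transcribed.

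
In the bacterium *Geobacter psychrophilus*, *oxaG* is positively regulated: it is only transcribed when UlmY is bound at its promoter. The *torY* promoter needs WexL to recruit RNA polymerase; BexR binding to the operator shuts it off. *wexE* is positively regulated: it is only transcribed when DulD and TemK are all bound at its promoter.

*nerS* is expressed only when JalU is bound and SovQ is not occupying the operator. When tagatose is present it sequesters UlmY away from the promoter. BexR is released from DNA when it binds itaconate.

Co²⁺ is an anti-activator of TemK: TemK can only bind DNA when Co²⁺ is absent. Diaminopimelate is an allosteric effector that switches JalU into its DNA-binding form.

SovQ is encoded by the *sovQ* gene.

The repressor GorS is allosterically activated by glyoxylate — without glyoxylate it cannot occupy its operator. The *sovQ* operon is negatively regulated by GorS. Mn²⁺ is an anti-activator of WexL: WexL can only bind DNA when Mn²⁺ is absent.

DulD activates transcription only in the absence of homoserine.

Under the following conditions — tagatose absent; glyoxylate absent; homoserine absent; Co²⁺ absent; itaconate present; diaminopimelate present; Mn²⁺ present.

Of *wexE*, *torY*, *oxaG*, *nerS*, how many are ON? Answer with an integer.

2

Homoserine is absent, so DulD is active.
Co²⁺ is absent, so TemK is active.
No repressor is bound and DulD and TemK are active, so *wexE* is transcribed.
→ *wexE* is ON.
Itaconate is present, so BexR is inactive.
Mn²⁺ is present, so WexL is inactive.
Required activator WexL is absent, so *torY* is not transcribed.
→ *torY* is OFF.
Tagatose is absent, so UlmY is active.
No repressor is bound and UlmY is active, so *oxaG* is transcribed.
→ *oxaG* is ON.
Glyoxylate is absent, so GorS is inactive.
With no repressor bound, *sovQ* is transcribed.
So SovQ is produced and active.
Diaminopimelate is present, so JalU is active.
With repressor SovQ bound, *nerS* is not transcribed.
→ *nerS* is OFF.
2 of the 4 genes are transcribed.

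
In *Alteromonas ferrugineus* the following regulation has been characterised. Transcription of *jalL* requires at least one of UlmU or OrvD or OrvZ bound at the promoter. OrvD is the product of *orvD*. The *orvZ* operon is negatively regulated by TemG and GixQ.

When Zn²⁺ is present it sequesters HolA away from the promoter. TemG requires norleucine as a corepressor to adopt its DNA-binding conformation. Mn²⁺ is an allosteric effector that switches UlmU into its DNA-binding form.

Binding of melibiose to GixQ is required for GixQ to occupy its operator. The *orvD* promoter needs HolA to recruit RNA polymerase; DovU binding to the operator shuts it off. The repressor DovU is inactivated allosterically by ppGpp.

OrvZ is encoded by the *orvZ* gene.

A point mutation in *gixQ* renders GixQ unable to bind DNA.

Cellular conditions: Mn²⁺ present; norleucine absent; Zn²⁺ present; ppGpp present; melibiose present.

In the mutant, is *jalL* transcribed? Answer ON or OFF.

ON

Mn²⁺ is present, so UlmU is active.
Zn²⁺ is present, so HolA is inactive.
ppGpp is present, so DovU is inactive.
Required activator HolA is absent, so *orvD* is not transcribed.
So OrvD is not produced.
Norleucine is absent, so TemG is inactive.
GixQ is non-functional in this strain, so it has no effect.
With no repressor bound, *orvZ* is transcribed.
So OrvZ is produced and active.
Activator UlmU is present, so *jalL* is transcribed.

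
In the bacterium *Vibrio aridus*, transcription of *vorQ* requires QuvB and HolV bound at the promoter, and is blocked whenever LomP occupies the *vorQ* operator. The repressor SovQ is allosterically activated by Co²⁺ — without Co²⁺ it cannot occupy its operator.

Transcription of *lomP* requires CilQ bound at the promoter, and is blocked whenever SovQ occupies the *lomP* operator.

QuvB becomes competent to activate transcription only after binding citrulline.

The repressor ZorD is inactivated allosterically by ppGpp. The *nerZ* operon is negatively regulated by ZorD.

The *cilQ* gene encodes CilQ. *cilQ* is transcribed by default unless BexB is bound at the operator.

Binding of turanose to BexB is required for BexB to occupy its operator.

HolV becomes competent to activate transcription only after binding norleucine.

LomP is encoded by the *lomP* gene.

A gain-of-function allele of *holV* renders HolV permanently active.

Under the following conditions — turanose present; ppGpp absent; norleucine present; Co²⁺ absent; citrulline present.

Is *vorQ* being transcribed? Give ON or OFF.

ON

Co²⁺ is absent, so SovQ is inactive.
Turanose is present, so BexB is active.
With repressor BexB bound, *cilQ* is not transcribed.
So CilQ is not produced.
Required activator CilQ is absent, so *lomP* is not transcribed.
So LomP is not produced.
Citrulline is present, so QuvB is active.
HolV is constitutively active in this strain.
No repressor is bound and QuvB and HolV are active, so *vorQ* is transcribed.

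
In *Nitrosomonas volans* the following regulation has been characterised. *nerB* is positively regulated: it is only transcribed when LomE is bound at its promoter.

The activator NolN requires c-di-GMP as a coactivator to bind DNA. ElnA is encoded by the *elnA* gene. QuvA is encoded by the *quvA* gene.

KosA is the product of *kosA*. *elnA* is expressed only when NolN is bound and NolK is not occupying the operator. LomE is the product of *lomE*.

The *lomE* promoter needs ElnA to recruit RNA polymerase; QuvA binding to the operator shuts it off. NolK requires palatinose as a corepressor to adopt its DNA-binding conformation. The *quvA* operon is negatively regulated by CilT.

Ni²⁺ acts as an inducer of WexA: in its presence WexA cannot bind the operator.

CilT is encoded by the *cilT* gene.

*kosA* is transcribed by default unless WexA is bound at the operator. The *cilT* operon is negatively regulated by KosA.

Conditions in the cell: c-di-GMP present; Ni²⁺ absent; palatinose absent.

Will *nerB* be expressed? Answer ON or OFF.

Ni²⁺ is absent, so WexA is active.
With repressor WexA bound, *kosA* is not transcribed.
So KosA is not produced.
With no repressor bound, *cilT* is transcribed.
So CilT is produced and active.
With repressor CilT bound, *quvA* is not transcribed.
So QuvA is not produced.
c-di-GMP is present, so NolN is active.
Palatinose is absent, so NolK is inactive.
No repressor is bound and NolN is active, so *elnA* is transcribed.
So ElnA is produced and active.
No repressor is bound and ElnA is active, so *lomE* is transcribed.
So LomE is produced and active.
No repressor is bound and LomE is active, so *nerB* is transcribed.

ON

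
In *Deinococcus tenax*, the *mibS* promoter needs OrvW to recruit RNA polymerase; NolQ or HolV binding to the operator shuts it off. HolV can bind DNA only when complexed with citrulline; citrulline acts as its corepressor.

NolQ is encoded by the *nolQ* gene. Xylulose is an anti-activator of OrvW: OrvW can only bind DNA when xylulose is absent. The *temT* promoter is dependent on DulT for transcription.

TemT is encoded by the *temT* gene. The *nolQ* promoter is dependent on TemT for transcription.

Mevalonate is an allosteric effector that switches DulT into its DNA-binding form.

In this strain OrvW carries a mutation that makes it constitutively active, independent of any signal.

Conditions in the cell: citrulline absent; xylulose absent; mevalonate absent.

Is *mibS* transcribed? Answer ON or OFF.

ON

Mevalonate is absent, so DulT is inactive.
Required activator DulT is absent, so *temT* is not transcribed.
So TemT is not produced.
Required activator TemT is absent, so *nolQ* is not transcribed.
So NolQ is not produced.
Citrulline is absent, so HolV is inactive.
OrvW is constitutively active in this strain.
No repressor is bound and OrvW is active, so *mibS* is transcribed.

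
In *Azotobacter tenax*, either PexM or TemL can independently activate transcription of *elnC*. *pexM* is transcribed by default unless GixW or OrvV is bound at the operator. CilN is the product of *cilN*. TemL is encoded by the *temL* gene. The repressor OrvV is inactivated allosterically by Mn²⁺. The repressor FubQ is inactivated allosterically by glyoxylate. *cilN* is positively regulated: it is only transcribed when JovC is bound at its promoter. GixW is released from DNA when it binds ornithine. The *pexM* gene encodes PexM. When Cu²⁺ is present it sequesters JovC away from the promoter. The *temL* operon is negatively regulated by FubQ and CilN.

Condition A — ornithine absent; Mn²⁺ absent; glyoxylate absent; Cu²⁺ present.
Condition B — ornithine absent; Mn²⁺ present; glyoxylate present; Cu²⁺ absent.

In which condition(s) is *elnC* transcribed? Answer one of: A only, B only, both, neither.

Condition A:
Ornithine is absent, so GixW is active.
Mn²⁺ is absent, so OrvV is active.
With repressor GixW bound, *pexM* is not transcribed.
So PexM is not produced.
Glyoxylate is absent, so FubQ is active.
Cu²⁺ is present, so JovC is inactive.
Required activator JovC is absent, so *cilN* is not transcribed.
So CilN is not produced.
With repressor FubQ bound, *temL* is not transcribed.
So TemL is not produced.
No activator is available at the *elnC* promoter, so *elnC* is not transcribed.
→ *elnC* is OFF in A.
Condition B:
Ornithine is absent, so GixW is active.
Mn²⁺ is present, so OrvV is inactive.
With repressor GixW bound, *pexM* is not transcribed.
So PexM is not produced.
Glyoxylate is present, so FubQ is inactive.
Cu²⁺ is absent, so JovC is active.
No repressor is bound and JovC is active, so *cilN* is transcribed.
So CilN is produced and active.
With repressor CilN bound, *temL* is not transcribed.
So TemL is not produced.
No activator is available at the *elnC* promoter, so *elnC* is not transcribed.
→ *elnC* is OFF in B.

neither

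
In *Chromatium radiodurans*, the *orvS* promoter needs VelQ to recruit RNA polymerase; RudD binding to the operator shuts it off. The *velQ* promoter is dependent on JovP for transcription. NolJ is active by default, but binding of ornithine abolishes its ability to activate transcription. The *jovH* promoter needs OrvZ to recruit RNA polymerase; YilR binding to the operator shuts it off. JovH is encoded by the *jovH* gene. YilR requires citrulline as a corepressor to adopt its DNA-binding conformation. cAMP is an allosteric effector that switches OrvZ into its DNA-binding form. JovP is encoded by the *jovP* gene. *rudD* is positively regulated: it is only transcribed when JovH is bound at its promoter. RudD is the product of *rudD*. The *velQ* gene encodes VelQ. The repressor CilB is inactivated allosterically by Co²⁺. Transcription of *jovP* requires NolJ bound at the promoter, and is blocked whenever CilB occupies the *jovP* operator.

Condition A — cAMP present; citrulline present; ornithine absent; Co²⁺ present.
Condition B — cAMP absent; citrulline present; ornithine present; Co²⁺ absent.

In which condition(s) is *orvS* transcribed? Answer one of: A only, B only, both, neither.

Condition A:
cAMP is present, so OrvZ is active.
Citrulline is present, so YilR is active.
With repressor YilR bound, *jovH* is not transcribed.
So JovH is not produced.
Required activator JovH is absent, so *rudD* is not transcribed.
So RudD is not produced.
Ornithine is absent, so NolJ is active.
Co²⁺ is present, so CilB is inactive.
No repressor is bound and NolJ is active, so *jovP* is transcribed.
So JovP is produced and active.
No repressor is bound and JovP is active, so *velQ* is transcribed.
So VelQ is produced and active.
No repressor is bound and VelQ is active, so *orvS* is transcribed.
→ *orvS* is ON in A.
Condition B:
cAMP is absent, so OrvZ is inactive.
Citrulline is present, so YilR is active.
With repressor YilR bound, *jovH* is not transcribed.
So JovH is not produced.
Required activator JovH is absent, so *rudD* is not transcribed.
So RudD is not produced.
Ornithine is present, so NolJ is inactive.
Co²⁺ is absent, so CilB is active.
With repressor CilB bound, *jovP* is not transcribed.
So JovP is not produced.
Required activator JovP is absent, so *velQ* is not transcribed.
So VelQ is not produced.
Required activator VelQ is absent, so *orvS* is not transcribed.
→ *orvS* is OFF in B.

A only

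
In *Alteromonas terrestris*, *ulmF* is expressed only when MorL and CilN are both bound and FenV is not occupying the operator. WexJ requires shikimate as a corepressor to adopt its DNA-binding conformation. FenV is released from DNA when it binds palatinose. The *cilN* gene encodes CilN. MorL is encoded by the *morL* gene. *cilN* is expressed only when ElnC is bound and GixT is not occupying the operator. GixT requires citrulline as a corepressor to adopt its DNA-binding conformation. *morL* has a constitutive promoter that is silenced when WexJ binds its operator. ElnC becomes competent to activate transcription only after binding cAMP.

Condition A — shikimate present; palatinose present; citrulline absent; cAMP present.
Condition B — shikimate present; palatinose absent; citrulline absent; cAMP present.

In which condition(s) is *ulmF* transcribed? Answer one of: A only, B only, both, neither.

neither

Condition A:
Shikimate is present, so WexJ is active.
With repressor WexJ bound, *morL* is not transcribed.
So MorL is not produced.
Palatinose is present, so FenV is inactive.
Citrulline is absent, so GixT is inactive.
cAMP is present, so ElnC is active.
No repressor is bound and ElnC is active, so *cilN* is transcribed.
So CilN is produced and active.
Required activator MorL is absent, so *ulmF* is not transcribed.
→ *ulmF* is OFF in A.
Condition B:
Shikimate is present, so WexJ is active.
With repressor WexJ bound, *morL* is not transcribed.
So MorL is not produced.
Palatinose is absent, so FenV is active.
Citrulline is absent, so GixT is inactive.
cAMP is present, so ElnC is active.
No repressor is bound and ElnC is active, so *cilN* is transcribed.
So CilN is produced and active.
With repressor FenV bound, *ulmF* is not transcribed.
→ *ulmF* is OFF in B.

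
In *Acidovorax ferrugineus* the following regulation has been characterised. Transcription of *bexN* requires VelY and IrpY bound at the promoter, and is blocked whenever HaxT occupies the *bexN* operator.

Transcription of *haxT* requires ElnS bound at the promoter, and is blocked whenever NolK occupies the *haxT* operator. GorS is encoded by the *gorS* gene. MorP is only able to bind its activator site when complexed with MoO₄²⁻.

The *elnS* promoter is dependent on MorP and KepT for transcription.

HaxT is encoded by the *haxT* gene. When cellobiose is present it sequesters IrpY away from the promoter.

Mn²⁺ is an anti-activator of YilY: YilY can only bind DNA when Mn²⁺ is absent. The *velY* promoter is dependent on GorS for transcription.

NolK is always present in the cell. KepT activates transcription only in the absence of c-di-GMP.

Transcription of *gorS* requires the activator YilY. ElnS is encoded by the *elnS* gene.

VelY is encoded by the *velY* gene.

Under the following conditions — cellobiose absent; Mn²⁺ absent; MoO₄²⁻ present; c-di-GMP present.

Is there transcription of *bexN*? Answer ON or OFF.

Mn²⁺ is absent, so YilY is active.
No repressor is bound and YilY is active, so *gorS* is transcribed.
So GorS is produced and active.
No repressor is bound and GorS is active, so *velY* is transcribed.
So VelY is produced and active.
MoO₄²⁻ is present, so MorP is active.
c-di-GMP is present, so KepT is inactive.
Required activator KepT is absent, so *elnS* is not transcribed.
So ElnS is not produced.
NolK is produced constitutively and is active.
With repressor NolK bound, *haxT* is not transcribed.
So HaxT is not produced.
Cellobiose is absent, so IrpY is active.
No repressor is bound and VelY and IrpY are active, so *bexN* is transcribed.

ON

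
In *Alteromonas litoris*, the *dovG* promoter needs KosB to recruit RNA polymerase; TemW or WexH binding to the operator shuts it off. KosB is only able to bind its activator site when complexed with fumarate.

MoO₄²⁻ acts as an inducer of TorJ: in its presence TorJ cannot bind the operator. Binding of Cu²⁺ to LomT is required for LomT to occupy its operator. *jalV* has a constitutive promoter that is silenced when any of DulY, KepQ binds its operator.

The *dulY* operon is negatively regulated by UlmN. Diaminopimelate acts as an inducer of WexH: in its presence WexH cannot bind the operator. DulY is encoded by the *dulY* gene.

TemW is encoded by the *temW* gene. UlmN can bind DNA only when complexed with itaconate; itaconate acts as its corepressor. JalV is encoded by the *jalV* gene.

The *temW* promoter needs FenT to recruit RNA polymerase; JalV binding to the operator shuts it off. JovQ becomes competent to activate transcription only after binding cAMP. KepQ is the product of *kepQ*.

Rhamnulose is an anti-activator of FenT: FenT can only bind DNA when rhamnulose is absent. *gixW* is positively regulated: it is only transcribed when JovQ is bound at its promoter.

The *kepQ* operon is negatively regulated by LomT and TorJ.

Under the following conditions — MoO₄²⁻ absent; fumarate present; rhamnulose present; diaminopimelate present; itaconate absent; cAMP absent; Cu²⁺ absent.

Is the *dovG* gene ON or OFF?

Itaconate is absent, so UlmN is inactive.
With no repressor bound, *dulY* is transcribed.
So DulY is produced and active.
Cu²⁺ is absent, so LomT is inactive.
MoO₄²⁻ is absent, so TorJ is active.
With repressor TorJ bound, *kepQ* is not transcribed.
So KepQ is not produced.
With repressor DulY bound, *jalV* is not transcribed.
So JalV is not produced.
Rhamnulose is present, so FenT is inactive.
Required activator FenT is absent, so *temW* is not transcribed.
So TemW is not produced.
Diaminopimelate is present, so WexH is inactive.
Fumarate is present, so KosB is active.
No repressor is bound and KosB is active, so *dovG* is transcribed.

ON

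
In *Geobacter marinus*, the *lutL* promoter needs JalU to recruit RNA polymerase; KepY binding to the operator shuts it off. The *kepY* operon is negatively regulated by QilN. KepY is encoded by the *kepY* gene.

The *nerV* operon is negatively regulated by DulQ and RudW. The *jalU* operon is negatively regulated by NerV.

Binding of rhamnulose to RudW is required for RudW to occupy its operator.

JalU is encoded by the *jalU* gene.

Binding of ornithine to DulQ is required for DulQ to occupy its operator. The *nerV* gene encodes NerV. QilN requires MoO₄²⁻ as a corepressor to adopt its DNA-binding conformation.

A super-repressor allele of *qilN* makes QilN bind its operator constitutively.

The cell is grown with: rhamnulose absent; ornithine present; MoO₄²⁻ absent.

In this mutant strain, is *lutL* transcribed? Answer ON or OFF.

QilN is constitutively active in this strain.
With repressor QilN bound, *kepY* is not transcribed.
So KepY is not produced.
Ornithine is present, so DulQ is active.
Rhamnulose is absent, so RudW is inactive.
With repressor DulQ bound, *nerV* is not transcribed.
So NerV is not produced.
With no repressor bound, *jalU* is transcribed.
So JalU is produced and active.
No repressor is bound and JalU is active, so *lutL* is transcribed.

ON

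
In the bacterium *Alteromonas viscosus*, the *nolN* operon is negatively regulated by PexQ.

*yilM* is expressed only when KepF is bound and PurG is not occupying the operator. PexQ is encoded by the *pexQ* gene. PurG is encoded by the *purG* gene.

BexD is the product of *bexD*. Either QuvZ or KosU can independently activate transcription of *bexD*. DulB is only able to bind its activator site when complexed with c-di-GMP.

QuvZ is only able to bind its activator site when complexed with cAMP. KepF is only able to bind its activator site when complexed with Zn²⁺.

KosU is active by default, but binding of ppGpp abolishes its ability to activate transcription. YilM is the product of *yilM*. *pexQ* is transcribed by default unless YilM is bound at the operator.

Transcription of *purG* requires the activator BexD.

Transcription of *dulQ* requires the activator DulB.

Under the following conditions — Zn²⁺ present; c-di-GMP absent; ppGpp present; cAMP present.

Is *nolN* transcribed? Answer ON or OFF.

OFF

cAMP is present, so QuvZ is active.
ppGpp is present, so KosU is inactive.
Activator QuvZ is present, so *bexD* is transcribed.
So BexD is produced and active.
No repressor is bound and BexD is active, so *purG* is transcribed.
So PurG is produced and active.
Zn²⁺ is present, so KepF is active.
With repressor PurG bound, *yilM* is not transcribed.
So YilM is not produced.
With no repressor bound, *pexQ* is transcribed.
So PexQ is produced and active.
With repressor PexQ bound, *nolN* is not transcribed.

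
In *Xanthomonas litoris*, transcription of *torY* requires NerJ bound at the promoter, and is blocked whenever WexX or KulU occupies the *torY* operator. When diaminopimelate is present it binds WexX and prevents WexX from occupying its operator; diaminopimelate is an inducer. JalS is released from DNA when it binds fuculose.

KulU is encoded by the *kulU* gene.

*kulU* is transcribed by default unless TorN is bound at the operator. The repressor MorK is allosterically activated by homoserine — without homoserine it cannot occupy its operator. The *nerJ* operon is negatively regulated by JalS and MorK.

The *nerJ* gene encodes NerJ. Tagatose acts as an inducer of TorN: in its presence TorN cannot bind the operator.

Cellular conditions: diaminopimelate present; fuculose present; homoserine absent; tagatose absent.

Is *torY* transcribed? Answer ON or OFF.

Diaminopimelate is present, so WexX is inactive.
Tagatose is absent, so TorN is active.
With repressor TorN bound, *kulU* is not transcribed.
So KulU is not produced.
Fuculose is present, so JalS is inactive.
Homoserine is absent, so MorK is inactive.
With no repressor bound, *nerJ* is transcribed.
So NerJ is produced and active.
No repressor is bound and NerJ is active, so *torY* is transcribed.

ON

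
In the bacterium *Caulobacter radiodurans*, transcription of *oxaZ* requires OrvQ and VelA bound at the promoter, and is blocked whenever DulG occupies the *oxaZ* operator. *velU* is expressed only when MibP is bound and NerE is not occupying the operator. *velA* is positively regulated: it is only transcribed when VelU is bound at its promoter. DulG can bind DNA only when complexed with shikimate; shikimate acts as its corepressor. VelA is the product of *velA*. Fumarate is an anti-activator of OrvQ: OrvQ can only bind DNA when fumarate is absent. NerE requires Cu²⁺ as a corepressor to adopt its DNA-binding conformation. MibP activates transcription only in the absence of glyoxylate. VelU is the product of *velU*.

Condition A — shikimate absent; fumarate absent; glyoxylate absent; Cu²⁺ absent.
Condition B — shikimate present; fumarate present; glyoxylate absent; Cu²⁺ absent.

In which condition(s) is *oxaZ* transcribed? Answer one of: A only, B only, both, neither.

Condition A:
Shikimate is absent, so DulG is inactive.
Fumarate is absent, so OrvQ is active.
Glyoxylate is absent, so MibP is active.
Cu²⁺ is absent, so NerE is inactive.
No repressor is bound and MibP is active, so *velU* is transcribed.
So VelU is produced and active.
No repressor is bound and VelU is active, so *velA* is transcribed.
So VelA is produced and active.
No repressor is bound and OrvQ and VelA are active, so *oxaZ* is transcribed.
→ *oxaZ* is ON in A.
Condition B:
Shikimate is present, so DulG is active.
Fumarate is present, so OrvQ is inactive.
Glyoxylate is absent, so MibP is active.
Cu²⁺ is absent, so NerE is inactive.
No repressor is bound and MibP is active, so *velU* is transcribed.
So VelU is produced and active.
No repressor is bound and VelU is active, so *velA* is transcribed.
So VelA is produced and active.
With repressor DulG bound, *oxaZ* is not transcribed.
→ *oxaZ* is OFF in B.

A only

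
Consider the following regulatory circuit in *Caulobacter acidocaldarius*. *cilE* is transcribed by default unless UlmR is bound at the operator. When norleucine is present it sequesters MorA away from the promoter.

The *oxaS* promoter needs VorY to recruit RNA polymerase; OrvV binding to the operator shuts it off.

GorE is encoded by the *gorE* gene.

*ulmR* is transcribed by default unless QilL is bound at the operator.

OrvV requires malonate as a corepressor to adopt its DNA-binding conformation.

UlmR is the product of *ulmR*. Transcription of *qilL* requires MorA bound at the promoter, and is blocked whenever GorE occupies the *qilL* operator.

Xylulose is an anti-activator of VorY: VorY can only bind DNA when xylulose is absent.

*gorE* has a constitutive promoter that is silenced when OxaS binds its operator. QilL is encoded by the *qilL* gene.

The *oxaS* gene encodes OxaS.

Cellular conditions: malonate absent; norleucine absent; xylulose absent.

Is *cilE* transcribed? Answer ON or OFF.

ON

Xylulose is absent, so VorY is active.
Malonate is absent, so OrvV is inactive.
No repressor is bound and VorY is active, so *oxaS* is transcribed.
So OxaS is produced and active.
With repressor OxaS bound, *gorE* is not transcribed.
So GorE is not produced.
Norleucine is absent, so MorA is active.
No repressor is bound and MorA is active, so *qilL* is transcribed.
So QilL is produced and active.
With repressor QilL bound, *ulmR* is not transcribed.
So UlmR is not produced.
With no repressor bound, *cilE* is transcribed.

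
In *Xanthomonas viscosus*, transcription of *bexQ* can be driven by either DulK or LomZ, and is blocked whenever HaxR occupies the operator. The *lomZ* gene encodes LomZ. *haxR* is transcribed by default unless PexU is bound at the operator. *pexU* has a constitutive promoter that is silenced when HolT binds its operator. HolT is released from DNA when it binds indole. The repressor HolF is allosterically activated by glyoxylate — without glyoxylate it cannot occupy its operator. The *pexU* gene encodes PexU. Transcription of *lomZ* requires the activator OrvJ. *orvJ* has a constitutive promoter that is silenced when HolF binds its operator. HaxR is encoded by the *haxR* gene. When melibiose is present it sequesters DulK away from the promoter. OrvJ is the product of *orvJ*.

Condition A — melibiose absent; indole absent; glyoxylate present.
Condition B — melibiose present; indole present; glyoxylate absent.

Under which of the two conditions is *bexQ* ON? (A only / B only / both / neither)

Condition A:
Melibiose is absent, so DulK is active.
Indole is absent, so HolT is active.
With repressor HolT bound, *pexU* is not transcribed.
So PexU is not produced.
With no repressor bound, *haxR* is transcribed.
So HaxR is produced and active.
Glyoxylate is present, so HolF is active.
With repressor HolF bound, *orvJ* is not transcribed.
So OrvJ is not produced.
Required activator OrvJ is absent, so *lomZ* is not transcribed.
So LomZ is not produced.
With repressor HaxR bound, *bexQ* is not transcribed.
→ *bexQ* is OFF in A.
Condition B:
Melibiose is present, so DulK is inactive.
Indole is present, so HolT is inactive.
With no repressor bound, *pexU* is transcribed.
So PexU is produced and active.
With repressor PexU bound, *haxR* is not transcribed.
So HaxR is not produced.
Glyoxylate is absent, so HolF is inactive.
With no repressor bound, *orvJ* is transcribed.
So OrvJ is produced and active.
No repressor is bound and OrvJ is active, so *lomZ* is transcribed.
So LomZ is produced and active.
Activator LomZ is present, so *bexQ* is transcribed.
→ *bexQ* is ON in B.

B only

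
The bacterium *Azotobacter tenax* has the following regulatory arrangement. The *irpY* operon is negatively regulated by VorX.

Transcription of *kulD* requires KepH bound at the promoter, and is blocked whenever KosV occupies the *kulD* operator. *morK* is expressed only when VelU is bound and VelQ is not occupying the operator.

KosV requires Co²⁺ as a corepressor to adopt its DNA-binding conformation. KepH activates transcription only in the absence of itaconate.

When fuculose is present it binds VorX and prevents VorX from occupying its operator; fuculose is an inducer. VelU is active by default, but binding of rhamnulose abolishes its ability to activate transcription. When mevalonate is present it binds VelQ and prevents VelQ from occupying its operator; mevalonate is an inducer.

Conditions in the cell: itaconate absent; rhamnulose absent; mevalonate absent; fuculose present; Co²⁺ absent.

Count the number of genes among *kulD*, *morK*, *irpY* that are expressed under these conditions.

Itaconate is absent, so KepH is active.
Co²⁺ is absent, so KosV is inactive.
No repressor is bound and KepH is active, so *kulD* is transcribed.
→ *kulD* is ON.
Rhamnulose is absent, so VelU is active.
Mevalonate is absent, so VelQ is active.
With repressor VelQ bound, *morK* is not transcribed.
→ *morK* is OFF.
Fuculose is present, so VorX is inactive.
With no repressor bound, *irpY* is transcribed.
→ *irpY* is ON.
2 of the 3 genes are transcribed.

2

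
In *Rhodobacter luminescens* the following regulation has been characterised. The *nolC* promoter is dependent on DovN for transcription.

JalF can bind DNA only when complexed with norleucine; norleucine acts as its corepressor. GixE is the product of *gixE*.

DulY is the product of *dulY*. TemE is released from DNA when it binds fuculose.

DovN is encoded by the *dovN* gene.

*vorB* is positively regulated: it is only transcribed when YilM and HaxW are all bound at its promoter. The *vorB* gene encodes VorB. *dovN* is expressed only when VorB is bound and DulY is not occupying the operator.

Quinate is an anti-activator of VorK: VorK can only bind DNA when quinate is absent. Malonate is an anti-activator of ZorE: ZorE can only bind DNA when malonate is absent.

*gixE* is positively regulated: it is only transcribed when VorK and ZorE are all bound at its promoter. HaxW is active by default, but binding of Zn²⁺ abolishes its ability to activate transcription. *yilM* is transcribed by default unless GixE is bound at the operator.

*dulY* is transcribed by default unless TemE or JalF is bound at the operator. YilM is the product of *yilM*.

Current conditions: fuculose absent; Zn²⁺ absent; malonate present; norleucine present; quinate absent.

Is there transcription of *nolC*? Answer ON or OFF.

ON

Quinate is absent, so VorK is active.
Malonate is present, so ZorE is inactive.
Required activator ZorE is absent, so *gixE* is not transcribed.
So GixE is not produced.
With no repressor bound, *yilM* is transcribed.
So YilM is produced and active.
Zn²⁺ is absent, so HaxW is active.
No repressor is bound and YilM and HaxW are active, so *vorB* is transcribed.
So VorB is produced and active.
Fuculose is absent, so TemE is active.
Norleucine is present, so JalF is active.
With repressor TemE bound, *dulY* is not transcribed.
So DulY is not produced.
No repressor is bound and VorB is active, so *dovN* is transcribed.
So DovN is produced and active.
No repressor is bound and DovN is active, so *nolC* is transcribed.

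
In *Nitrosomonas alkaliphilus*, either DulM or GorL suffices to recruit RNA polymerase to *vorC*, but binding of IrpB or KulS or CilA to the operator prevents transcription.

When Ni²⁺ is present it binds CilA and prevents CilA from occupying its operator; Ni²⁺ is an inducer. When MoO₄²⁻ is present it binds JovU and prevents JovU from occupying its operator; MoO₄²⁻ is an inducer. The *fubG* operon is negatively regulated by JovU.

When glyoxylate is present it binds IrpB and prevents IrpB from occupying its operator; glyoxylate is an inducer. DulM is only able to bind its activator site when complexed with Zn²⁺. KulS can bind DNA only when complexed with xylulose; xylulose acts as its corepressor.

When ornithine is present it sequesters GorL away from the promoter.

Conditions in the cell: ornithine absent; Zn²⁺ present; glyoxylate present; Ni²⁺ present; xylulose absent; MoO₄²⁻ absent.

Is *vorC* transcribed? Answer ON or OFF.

ON

Glyoxylate is present, so IrpB is inactive.
Xylulose is absent, so KulS is inactive.
Zn²⁺ is present, so DulM is active.
Ornithine is absent, so GorL is active.
Ni²⁺ is present, so CilA is inactive.
Activator DulM is present, so *vorC* is transcribed.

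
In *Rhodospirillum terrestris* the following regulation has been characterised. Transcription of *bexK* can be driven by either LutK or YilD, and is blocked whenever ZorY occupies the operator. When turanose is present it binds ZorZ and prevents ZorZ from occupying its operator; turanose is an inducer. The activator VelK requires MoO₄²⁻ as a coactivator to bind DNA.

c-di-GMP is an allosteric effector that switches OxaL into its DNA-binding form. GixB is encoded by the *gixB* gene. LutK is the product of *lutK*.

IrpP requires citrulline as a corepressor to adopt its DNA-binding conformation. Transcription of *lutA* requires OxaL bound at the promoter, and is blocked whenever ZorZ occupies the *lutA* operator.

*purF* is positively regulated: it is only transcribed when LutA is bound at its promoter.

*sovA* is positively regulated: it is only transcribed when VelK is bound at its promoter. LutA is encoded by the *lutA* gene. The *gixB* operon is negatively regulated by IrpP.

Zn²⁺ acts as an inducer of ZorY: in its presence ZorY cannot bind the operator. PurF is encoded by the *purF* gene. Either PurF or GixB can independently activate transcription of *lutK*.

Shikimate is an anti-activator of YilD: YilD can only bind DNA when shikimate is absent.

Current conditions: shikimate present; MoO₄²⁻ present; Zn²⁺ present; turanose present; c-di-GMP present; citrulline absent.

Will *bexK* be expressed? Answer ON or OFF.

Zn²⁺ is present, so ZorY is inactive.
c-di-GMP is present, so OxaL is active.
Turanose is present, so ZorZ is inactive.
No repressor is bound and OxaL is active, so *lutA* is transcribed.
So LutA is produced and active.
No repressor is bound and LutA is active, so *purF* is transcribed.
So PurF is produced and active.
Citrulline is absent, so IrpP is inactive.
With no repressor bound, *gixB* is transcribed.
So GixB is produced and active.
Activator PurF is present, so *lutK* is transcribed.
So LutK is produced and active.
Shikimate is present, so YilD is inactive.
Activator LutK is present, so *bexK* is transcribed.

ON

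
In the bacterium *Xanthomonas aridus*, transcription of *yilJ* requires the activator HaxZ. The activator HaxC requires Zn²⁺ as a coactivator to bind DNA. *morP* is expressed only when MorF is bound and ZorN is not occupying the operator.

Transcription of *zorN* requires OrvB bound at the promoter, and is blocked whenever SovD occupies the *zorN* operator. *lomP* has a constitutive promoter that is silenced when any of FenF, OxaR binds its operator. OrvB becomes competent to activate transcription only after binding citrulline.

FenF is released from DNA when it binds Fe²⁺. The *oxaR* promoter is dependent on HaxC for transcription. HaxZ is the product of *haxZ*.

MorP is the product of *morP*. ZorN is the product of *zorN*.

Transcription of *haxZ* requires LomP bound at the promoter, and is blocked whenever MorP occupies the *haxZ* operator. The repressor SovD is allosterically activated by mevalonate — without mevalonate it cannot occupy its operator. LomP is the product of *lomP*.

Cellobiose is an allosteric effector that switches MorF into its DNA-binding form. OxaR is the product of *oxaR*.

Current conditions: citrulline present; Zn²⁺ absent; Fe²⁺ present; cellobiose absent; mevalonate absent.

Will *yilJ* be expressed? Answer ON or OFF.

Citrulline is present, so OrvB is active.
Mevalonate is absent, so SovD is inactive.
No repressor is bound and OrvB is active, so *zorN* is transcribed.
So ZorN is produced and active.
Cellobiose is absent, so MorF is inactive.
With repressor ZorN bound, *morP* is not transcribed.
So MorP is not produced.
Fe²⁺ is present, so FenF is inactive.
Zn²⁺ is absent, so HaxC is inactive.
Required activator HaxC is absent, so *oxaR* is not transcribed.
So OxaR is not produced.
With no repressor bound, *lomP* is transcribed.
So LomP is produced and active.
No repressor is bound and LomP is active, so *haxZ* is transcribed.
So HaxZ is produced and active.
No repressor is bound and HaxZ is active, so *yilJ* is transcribed.

ON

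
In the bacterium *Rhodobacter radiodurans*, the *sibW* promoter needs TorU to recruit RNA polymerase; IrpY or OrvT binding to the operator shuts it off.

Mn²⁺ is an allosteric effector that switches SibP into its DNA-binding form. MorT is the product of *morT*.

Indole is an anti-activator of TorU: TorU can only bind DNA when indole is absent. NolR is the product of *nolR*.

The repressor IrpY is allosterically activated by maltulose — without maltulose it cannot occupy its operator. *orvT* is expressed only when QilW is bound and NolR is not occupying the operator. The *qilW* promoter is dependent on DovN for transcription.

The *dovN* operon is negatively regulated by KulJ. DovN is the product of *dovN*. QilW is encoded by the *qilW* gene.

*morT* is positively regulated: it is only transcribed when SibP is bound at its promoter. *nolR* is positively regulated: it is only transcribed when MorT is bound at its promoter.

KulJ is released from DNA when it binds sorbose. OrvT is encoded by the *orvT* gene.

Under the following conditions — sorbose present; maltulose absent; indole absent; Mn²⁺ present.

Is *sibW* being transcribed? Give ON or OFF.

ON

Indole is absent, so TorU is active.
Maltulose is absent, so IrpY is inactive.
Mn²⁺ is present, so SibP is active.
No repressor is bound and SibP is active, so *morT* is transcribed.
So MorT is produced and active.
No repressor is bound and MorT is active, so *nolR* is transcribed.
So NolR is produced and active.
Sorbose is present, so KulJ is inactive.
With no repressor bound, *dovN* is transcribed.
So DovN is produced and active.
No repressor is bound and DovN is active, so *qilW* is transcribed.
So QilW is produced and active.
With repressor NolR bound, *orvT* is not transcribed.
So OrvT is not produced.
No repressor is bound and TorU is active, so *sibW* is transcribed.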